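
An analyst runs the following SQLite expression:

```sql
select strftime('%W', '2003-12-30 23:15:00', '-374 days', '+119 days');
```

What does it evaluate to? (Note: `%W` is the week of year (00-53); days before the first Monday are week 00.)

15

First apply '-374 days', '+119 days': 2003-12-30 23:15:00 → 2003-04-19 23:15:00.
2003-04-19 is a Saturday. SQLite's %W counts Mondays since the year started; the result is 15.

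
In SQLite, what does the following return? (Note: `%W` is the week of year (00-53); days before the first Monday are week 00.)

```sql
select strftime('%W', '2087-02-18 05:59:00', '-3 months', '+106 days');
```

09

First apply '-3 months', '+106 days': 2087-02-18 05:59:00 → 2087-03-04 05:59:00.
2087-03-04 is a Tuesday. SQLite's %W counts Mondays since the year started; the result is 09.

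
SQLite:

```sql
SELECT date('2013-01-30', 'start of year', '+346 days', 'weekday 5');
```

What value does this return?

`start of year` rewinds 2013-01-30 to 2013-01-01.
Applying '+346 days' to 2013-01-01: counting 346 days forward gives 2013-12-13.
`weekday 5` advances to the next Friday; 2013-12-13 is already a Friday, so it stays at 2013-12-13.

2013-12-13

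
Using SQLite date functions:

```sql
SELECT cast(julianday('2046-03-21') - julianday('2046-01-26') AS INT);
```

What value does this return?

5 days remain in January 2046 after the 26th (31 − 26).
February 2046: 28 days.
Then 21 days into March 2046.
Total: 5 + 28 + 21 = 54.

54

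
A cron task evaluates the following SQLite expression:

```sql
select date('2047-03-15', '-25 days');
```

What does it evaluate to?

Going back 15 days from 2047-03-15 reaches 2047-02-28 (last day of February, 28 days).
Going back 10 days within February lands on 2047-02-18.

2047-02-18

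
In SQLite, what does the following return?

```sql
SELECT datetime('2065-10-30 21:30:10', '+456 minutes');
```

2065-10-31 05:06:10

456 minutes = 7h 36m; +456 minutes from 2065-10-30 21:30:10 is 2065-10-31 05:06:10 (crosses midnight).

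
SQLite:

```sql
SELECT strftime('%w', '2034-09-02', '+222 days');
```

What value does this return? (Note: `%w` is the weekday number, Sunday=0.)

First apply '+222 days': 2034-09-02 → 2035-04-12.
2035-04-12 is a Thursday; with Sunday=0 that is 4.

4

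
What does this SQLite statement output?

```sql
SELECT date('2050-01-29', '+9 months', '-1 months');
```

Adding +9 months to 2050-01-29 gives 2050-10-29.
Adding -1 month to 2050-10-29 gives 2050-09-29.

2050-09-29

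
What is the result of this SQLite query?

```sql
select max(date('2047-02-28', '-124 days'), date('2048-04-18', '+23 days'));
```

date('2047-02-28', '-124 days') → 2046-10-27.
date('2048-04-18', '+23 days') → 2048-05-11.
Later of the two is 2048-05-11.

2048-05-11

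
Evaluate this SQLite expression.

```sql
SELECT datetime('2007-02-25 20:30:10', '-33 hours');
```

2007-02-24 11:30:10

-33 hours from 2007-02-25 20:30:10 is 2007-02-24 11:30:10 (crosses midnight).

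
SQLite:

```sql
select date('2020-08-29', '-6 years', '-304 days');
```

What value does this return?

2013-10-29

Adding -6 years to 2020-08-29 gives 2014-08-29.
Applying '-304 days' to 2014-08-29: counting 304 days back gives 2013-10-29.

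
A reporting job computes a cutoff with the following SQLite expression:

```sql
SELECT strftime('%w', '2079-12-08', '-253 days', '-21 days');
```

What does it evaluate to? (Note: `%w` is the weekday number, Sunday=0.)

4

First apply '-253 days', '-21 days': 2079-12-08 → 2079-03-09.
2079-03-09 is a Thursday; with Sunday=0 that is 4.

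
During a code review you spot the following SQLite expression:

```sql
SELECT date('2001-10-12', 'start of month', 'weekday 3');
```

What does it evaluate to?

2001-10-03

`start of month` rewinds 2001-10-12 to 2001-10-01.
`weekday 3` advances to the next Wednesday; 2001-10-01 is a Monday, so it moves forward to 2001-10-03.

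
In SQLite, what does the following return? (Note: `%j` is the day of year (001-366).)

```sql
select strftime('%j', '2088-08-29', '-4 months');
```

120

First apply '-4 months': 2088-08-29 → 2088-04-29.
Day-of-year for 2088-04-29: days since 2088-01-01 inclusive = 120, zero-padded to 120.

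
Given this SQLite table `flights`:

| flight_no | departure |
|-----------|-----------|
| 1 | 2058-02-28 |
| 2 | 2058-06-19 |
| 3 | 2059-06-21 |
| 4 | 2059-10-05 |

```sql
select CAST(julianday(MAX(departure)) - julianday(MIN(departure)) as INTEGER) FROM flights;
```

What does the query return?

584

MIN = 2058-02-28, MAX = 2059-10-05.
0 days remain in February 2058 after the 28th (28 − 28).
Full months from March 2058 through September 2059 contribute their day counts.
Then 5 days into October 2059.
Total: 0 + 31 + 30 + 31 + 30 + 31 + 31 + 30 + 31 + 30 + 31 + 31 + 28 + 31 + 30 + 31 + 30 + 31 + 31 + 30 + 5 = 584.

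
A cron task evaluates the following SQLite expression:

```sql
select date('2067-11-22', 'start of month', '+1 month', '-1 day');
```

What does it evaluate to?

2067-11-30

`start of month` rewinds 2067-11-22 to 2067-11-01.
Adding +1 month to 2067-11-01 gives 2067-12-01.
Going back 1 day from 2067-12-01 reaches 2067-11-30 (last day of November, 30 days).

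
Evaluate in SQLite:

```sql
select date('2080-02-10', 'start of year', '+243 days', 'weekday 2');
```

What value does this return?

`start of year` rewinds 2080-02-10 to 2080-01-01.
Applying '+243 days' to 2080-01-01: counting 243 days forward gives 2080-08-31.
`weekday 2` advances to the next Tuesday; 2080-08-31 is a Saturday, so it moves forward to 2080-09-03.

2080-09-03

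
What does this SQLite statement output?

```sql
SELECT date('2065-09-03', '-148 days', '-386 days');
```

Applying '-148 days' to 2065-09-03: counting 148 days back gives 2065-04-08.
Applying '-386 days' to 2065-04-08: counting 386 days back gives 2064-03-18.

2064-03-18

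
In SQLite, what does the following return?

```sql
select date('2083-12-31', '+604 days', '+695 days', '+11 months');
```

2088-06-22

Applying '+604 days' to 2083-12-31: counting 604 days forward gives 2085-08-26.
Applying '+695 days' to 2085-08-26: counting 695 days forward gives 2087-07-22.
Adding +11 months to 2087-07-22 gives 2088-06-22.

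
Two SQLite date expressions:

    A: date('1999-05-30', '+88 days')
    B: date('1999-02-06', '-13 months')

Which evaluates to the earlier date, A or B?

A = 1999-08-26.
B = 1998-01-06.
B is earlier.

B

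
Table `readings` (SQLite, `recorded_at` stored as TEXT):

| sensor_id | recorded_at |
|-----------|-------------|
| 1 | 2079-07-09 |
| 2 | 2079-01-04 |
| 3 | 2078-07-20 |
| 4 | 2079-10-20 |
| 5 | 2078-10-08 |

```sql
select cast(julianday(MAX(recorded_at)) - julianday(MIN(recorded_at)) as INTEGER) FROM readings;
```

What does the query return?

MIN = 2078-07-20, MAX = 2079-10-20.
11 days remain in July 2078 after the 20th (31 − 20).
Full months from August 2078 through September 2079 contribute their day counts.
Then 20 days into October 2079.
Total: 11 + 31 + 30 + 31 + 30 + 31 + 31 + 28 + 31 + 30 + 31 + 30 + 31 + 31 + 30 + 20 = 457.

457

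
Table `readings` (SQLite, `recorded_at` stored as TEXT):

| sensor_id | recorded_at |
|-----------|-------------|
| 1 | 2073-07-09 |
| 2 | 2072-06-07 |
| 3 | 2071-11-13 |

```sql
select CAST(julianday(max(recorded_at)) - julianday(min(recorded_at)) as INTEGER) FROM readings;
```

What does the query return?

604

MIN = 2071-11-13, MAX = 2073-07-09.
17 days remain in November 2071 after the 13th (30 − 13).
Full months from December 2071 through June 2073 contribute their day counts.
Then 9 days into July 2073.
Total: 17 + 31 + 31 + 29 + 31 + 30 + 31 + 30 + 31 + 31 + 30 + 31 + 30 + 31 + 31 + 28 + 31 + 30 + 31 + 30 + 9 = 604.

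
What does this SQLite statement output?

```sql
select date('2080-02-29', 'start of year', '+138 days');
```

`start of year` rewinds 2080-02-29 to 2080-01-01.
Applying '+138 days' to 2080-01-01: counting 138 days forward gives 2080-05-18.

2080-05-18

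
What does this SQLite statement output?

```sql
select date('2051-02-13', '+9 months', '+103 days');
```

Adding +9 months to 2051-02-13 gives 2051-11-13.
Applying '+103 days' to 2051-11-13: counting 103 days forward gives 2052-02-24.

2052-02-24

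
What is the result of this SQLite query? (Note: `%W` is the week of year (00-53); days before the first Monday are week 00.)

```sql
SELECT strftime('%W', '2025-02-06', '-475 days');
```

42

First apply '-475 days': 2025-02-06 → 2023-10-20.
2023-10-20 is a Friday. SQLite's %W counts Mondays since the year started; the result is 42.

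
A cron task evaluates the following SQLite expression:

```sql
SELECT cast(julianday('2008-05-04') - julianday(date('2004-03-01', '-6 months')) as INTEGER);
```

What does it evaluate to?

1707

Adding -6 months to 2004-03-01 gives 2003-09-01.
29 days remain in September 2003 after the 1st (30 − 1).
Full months from October 2003 through April 2008 contribute their day counts.
Then 4 days into May 2008.
Total: 29 + 31 + 30 + 31 + 31 + 29 + 31 + 30 + 31 + 30 + 31 + 31 + 30 + 31 + 30 + 31 + 31 + 28 + 31 + 30 + 31 + 30 + 31 + 31 + 30 + 31 + 30 + 31 + 31 + 28 + 31 + 30 + 31 + 30 + 31 + 31 + 30 + 31 + 30 + 31 + 31 + 28 + 31 + 30 + 31 + 30 + 31 + 31 + 30 + 31 + 30 + 31 + 31 + 29 + 31 + 30 + 4 = 1707.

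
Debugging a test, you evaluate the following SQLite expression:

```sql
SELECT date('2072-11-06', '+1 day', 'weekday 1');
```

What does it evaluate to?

2072-11-07

Advancing 1 more day within November lands on 2072-11-07.
`weekday 1` advances to the next Monday; 2072-11-07 is already a Monday, so it stays at 2072-11-07.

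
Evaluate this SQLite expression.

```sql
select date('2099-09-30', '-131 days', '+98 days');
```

Applying '-131 days' to 2099-09-30: counting 131 days back gives 2099-05-22.
Applying '+98 days' to 2099-05-22: counting 98 days forward gives 2099-08-28.

2099-08-28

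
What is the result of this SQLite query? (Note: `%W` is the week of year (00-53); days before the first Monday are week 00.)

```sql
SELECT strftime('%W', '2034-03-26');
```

2034-03-26 is a Sunday. SQLite's %W counts Mondays since the year started; the result is 12.

12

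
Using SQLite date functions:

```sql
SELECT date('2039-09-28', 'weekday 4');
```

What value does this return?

2039-09-29

`weekday 4` advances to the next Thursday; 2039-09-28 is a Wednesday, so it moves forward to 2039-09-29.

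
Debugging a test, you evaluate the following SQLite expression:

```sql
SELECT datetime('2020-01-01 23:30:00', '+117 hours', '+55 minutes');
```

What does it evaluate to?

2020-01-06 21:25:00

+117 hours from 2020-01-01 23:30:00 is 2020-01-06 20:30:00 (crosses midnight).
+55 minutes from 2020-01-06 20:30:00 is 2020-01-06 21:25:00.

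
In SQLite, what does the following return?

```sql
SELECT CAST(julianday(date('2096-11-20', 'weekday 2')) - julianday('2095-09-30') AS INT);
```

`weekday 2` advances to the next Tuesday; 2096-11-20 is already a Tuesday, so it stays at 2096-11-20.
0 days remain in September 2095 after the 30th (30 − 30).
Full months from October 2095 through October 2096 contribute their day counts.
Then 20 days into November 2096.
Total: 0 + 31 + 30 + 31 + 31 + 29 + 31 + 30 + 31 + 30 + 31 + 31 + 30 + 31 + 20 = 417.

417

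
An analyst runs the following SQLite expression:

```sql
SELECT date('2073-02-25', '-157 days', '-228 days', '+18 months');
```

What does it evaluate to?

Applying '-157 days' to 2073-02-25: counting 157 days back gives 2072-09-21.
Applying '-228 days' to 2072-09-21: counting 228 days back gives 2072-02-06.
Adding +18 months to 2072-02-06 gives 2073-08-06.

2073-08-06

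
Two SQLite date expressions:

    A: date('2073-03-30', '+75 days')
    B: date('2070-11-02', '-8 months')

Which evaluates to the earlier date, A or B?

B

A = 2073-06-13.
B = 2070-03-02.
B is earlier.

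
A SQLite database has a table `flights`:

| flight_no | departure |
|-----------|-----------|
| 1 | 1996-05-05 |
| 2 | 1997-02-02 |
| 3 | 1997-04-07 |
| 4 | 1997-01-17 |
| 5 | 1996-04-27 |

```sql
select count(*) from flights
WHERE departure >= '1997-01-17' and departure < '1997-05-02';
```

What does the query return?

3

Rows in [1997-01-17, 1997-05-02): 1997-02-02, 1997-04-07, 1997-01-17 → 3 rows.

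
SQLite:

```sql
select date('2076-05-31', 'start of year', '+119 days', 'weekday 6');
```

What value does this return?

2076-05-02

`start of year` rewinds 2076-05-31 to 2076-01-01.
Applying '+119 days' to 2076-01-01: counting 119 days forward gives 2076-04-29.
`weekday 6` advances to the next Saturday; 2076-04-29 is a Wednesday, so it moves forward to 2076-05-02.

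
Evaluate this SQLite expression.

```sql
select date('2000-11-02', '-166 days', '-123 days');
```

Applying '-166 days' to 2000-11-02: counting 166 days back gives 2000-05-20.
Applying '-123 days' to 2000-05-20: counting 123 days back gives 2000-01-18.

2000-01-18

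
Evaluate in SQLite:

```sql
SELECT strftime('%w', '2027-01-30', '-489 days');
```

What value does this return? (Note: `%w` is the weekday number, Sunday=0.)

First apply '-489 days': 2027-01-30 → 2025-09-28.
2025-09-28 is a Sunday; with Sunday=0 that is 0.

0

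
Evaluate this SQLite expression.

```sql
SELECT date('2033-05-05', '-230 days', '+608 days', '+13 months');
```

2035-06-18

Applying '-230 days' to 2033-05-05: counting 230 days back gives 2032-09-17.
Applying '+608 days' to 2032-09-17: counting 608 days forward gives 2034-05-18.
Adding +13 months to 2034-05-18 gives 2035-06-18.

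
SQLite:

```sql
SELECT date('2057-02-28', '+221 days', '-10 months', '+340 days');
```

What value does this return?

2057-11-12

Applying '+221 days' to 2057-02-28: counting 221 days forward gives 2057-10-07.
Adding -10 months to 2057-10-07 gives 2056-12-07.
Applying '+340 days' to 2056-12-07: counting 340 days forward gives 2057-11-12.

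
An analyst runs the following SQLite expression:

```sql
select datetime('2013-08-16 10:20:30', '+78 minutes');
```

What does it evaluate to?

78 minutes = 1h 18m; +78 minutes from 2013-08-16 10:20:30 is 2013-08-16 11:38:30.

2013-08-16 11:38:30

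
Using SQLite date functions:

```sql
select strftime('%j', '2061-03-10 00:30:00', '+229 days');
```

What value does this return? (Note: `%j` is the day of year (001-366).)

First apply '+229 days': 2061-03-10 00:30:00 → 2061-10-25 00:30:00.
Day-of-year for 2061-10-25: days since 2061-01-01 inclusive = 298, zero-padded to 298.

298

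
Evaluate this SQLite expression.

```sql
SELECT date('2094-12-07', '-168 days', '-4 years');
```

2090-06-22

Applying '-168 days' to 2094-12-07: counting 168 days back gives 2094-06-22.
Adding -4 years to 2094-06-22 gives 2090-06-22.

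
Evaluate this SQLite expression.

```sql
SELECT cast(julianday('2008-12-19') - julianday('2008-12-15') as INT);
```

Both dates are in December 2008: 19 − 15 = 4.

4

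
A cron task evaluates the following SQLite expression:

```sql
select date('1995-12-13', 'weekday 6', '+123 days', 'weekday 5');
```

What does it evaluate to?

1996-04-19

`weekday 6` advances to the next Saturday; 1995-12-13 is a Wednesday, so it moves forward to 1995-12-16.
Applying '+123 days' to 1995-12-16: counting 123 days forward gives 1996-04-17.
`weekday 5` advances to the next Friday; 1996-04-17 is a Wednesday, so it moves forward to 1996-04-19.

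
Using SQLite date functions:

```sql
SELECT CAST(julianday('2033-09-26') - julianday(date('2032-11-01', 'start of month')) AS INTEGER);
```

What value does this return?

`start of month` rewinds 2032-11-01 to 2032-11-01.
29 days remain in November 2032 after the 1st (30 − 1).
Full months from December 2032 through August 2033 contribute their day counts.
Then 26 days into September 2033.
Total: 29 + 31 + 31 + 28 + 31 + 30 + 31 + 30 + 31 + 31 + 26 = 329.

329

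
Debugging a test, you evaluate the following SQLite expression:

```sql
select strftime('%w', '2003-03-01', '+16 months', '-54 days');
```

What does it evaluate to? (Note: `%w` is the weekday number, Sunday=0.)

First apply '+16 months', '-54 days': 2003-03-01 → 2004-05-08.
2004-05-08 is a Saturday; with Sunday=0 that is 6.

6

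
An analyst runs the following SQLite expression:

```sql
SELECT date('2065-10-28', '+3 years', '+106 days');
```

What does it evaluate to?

2069-02-11

Adding +3 years to 2065-10-28 gives 2068-10-28.
Applying '+106 days' to 2068-10-28: counting 106 days forward gives 2069-02-11.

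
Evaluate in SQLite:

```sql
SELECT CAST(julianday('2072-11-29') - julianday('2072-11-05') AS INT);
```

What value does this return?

Both dates are in November 2072: 29 − 5 = 24.

24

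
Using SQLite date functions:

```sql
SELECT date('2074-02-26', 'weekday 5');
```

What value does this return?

`weekday 5` advances to the next Friday; 2074-02-26 is a Monday, so it moves forward to 2074-03-02.

2074-03-02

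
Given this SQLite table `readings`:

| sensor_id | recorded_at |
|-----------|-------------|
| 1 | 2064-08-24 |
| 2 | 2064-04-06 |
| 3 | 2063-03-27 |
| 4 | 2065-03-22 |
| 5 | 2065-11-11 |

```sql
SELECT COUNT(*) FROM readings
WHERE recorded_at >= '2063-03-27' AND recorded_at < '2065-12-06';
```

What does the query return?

5

Rows in [2063-03-27, 2065-12-06): 2064-08-24, 2064-04-06, 2063-03-27, 2065-03-22, 2065-11-11 → 5 rows.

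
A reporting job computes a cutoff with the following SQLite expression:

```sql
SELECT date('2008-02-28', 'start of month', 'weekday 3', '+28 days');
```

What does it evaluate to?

2008-03-05

`start of month` rewinds 2008-02-28 to 2008-02-01.
`weekday 3` advances to the next Wednesday; 2008-02-01 is a Friday, so it moves forward to 2008-02-06.
February 2008 has 29 days; 23 remain after the 6th, so 24 days reach 2008-03-01.
Advancing 4 more days within March lands on 2008-03-05.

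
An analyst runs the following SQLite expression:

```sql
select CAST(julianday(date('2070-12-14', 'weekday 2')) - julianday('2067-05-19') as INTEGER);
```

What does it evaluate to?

`weekday 2` advances to the next Tuesday; 2070-12-14 is a Sunday, so it moves forward to 2070-12-16.
12 days remain in May 2067 after the 19th (31 − 19).
Full months from June 2067 through November 2070 contribute their day counts.
Then 16 days into December 2070.
Total: 12 + 30 + 31 + 31 + 30 + 31 + 30 + 31 + 31 + 29 + 31 + 30 + 31 + 30 + 31 + 31 + 30 + 31 + 30 + 31 + 31 + 28 + 31 + 30 + 31 + 30 + 31 + 31 + 30 + 31 + 30 + 31 + 31 + 28 + 31 + 30 + 31 + 30 + 31 + 31 + 30 + 31 + 30 + 16 = 1307.

1307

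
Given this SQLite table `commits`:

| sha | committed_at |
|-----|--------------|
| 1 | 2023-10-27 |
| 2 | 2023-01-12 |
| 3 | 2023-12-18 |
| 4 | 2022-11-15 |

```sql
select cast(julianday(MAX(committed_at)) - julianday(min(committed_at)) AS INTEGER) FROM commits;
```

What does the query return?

398

MIN = 2022-11-15, MAX = 2023-12-18.
15 days remain in November 2022 after the 15th (30 − 15).
Full months from December 2022 through November 2023 contribute their day counts.
Then 18 days into December 2023.
Total: 15 + 31 + 31 + 28 + 31 + 30 + 31 + 30 + 31 + 31 + 30 + 31 + 30 + 18 = 398.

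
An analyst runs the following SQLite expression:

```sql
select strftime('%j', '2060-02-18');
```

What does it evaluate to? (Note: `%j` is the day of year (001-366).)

049

Day-of-year for 2060-02-18: days since 2060-01-01 inclusive = 49, zero-padded to 049.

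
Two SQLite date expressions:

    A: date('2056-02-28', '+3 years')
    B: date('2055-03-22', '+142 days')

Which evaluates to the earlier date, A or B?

B

A = 2059-02-28.
B = 2055-08-11.
B is earlier.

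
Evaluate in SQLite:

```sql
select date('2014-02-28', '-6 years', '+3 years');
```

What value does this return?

2011-02-28

Adding -6 years to 2014-02-28 gives 2008-02-28.
Adding +3 years to 2008-02-28 gives 2011-02-28.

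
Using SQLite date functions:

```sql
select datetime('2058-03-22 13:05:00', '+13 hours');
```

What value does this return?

+13 hours from 2058-03-22 13:05:00 is 2058-03-23 02:05:00 (crosses midnight).

2058-03-23 02:05:00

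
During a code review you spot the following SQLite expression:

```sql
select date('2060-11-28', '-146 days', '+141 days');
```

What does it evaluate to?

Applying '-146 days' to 2060-11-28: counting 146 days back gives 2060-07-05.
Applying '+141 days' to 2060-07-05: counting 141 days forward gives 2060-11-23.

2060-11-23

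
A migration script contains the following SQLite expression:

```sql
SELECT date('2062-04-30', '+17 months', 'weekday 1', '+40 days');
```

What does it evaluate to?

2063-11-10

Adding +17 months to 2062-04-30 gives 2063-09-30.
`weekday 1` advances to the next Monday; 2063-09-30 is a Sunday, so it moves forward to 2063-10-01.
October 2063 has 31 days; 30 remain after the 1st, so 31 days reach 2063-11-01.
Advancing 9 more days within November lands on 2063-11-10.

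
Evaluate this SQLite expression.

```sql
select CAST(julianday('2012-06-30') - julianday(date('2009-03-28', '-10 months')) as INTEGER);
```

1494

Adding -10 months to 2009-03-28 gives 2008-05-28.
3 days remain in May 2008 after the 28th (31 − 28).
Full months from June 2008 through May 2012 contribute their day counts.
Then 30 days into June 2012.
Total: 3 + 30 + 31 + 31 + 30 + 31 + 30 + 31 + 31 + 28 + 31 + 30 + 31 + 30 + 31 + 31 + 30 + 31 + 30 + 31 + 31 + 28 + 31 + 30 + 31 + 30 + 31 + 31 + 30 + 31 + 30 + 31 + 31 + 28 + 31 + 30 + 31 + 30 + 31 + 31 + 30 + 31 + 30 + 31 + 31 + 29 + 31 + 30 + 31 + 30 = 1494.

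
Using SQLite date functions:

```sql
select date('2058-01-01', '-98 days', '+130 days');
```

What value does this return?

Applying '-98 days' to 2058-01-01: counting 98 days back gives 2057-09-25.
Applying '+130 days' to 2057-09-25: counting 130 days forward gives 2058-02-02.

2058-02-02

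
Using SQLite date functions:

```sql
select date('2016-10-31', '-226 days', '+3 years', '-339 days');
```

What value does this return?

Applying '-226 days' to 2016-10-31: counting 226 days back gives 2016-03-19.
Adding +3 years to 2016-03-19 gives 2019-03-19.
Applying '-339 days' to 2019-03-19: counting 339 days back gives 2018-04-14.

2018-04-14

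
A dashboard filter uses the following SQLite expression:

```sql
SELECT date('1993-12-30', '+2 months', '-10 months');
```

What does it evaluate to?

Adding +2 months to 1993-12-30 targets 1994-02-30. February 1994 has only 28 days, so SQLite normalizes the 2-day overflow forward to 1994-03-02.
Adding -10 months to 1994-03-02 gives 1993-05-02.

1993-05-02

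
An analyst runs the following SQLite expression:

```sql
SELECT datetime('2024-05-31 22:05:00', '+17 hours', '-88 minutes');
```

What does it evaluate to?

+17 hours from 2024-05-31 22:05:00 is 2024-06-01 15:05:00 (crosses midnight).
88 minutes = 1h 28m; -88 minutes from 2024-06-01 15:05:00 is 2024-06-01 13:37:00.

2024-06-01 13:37:00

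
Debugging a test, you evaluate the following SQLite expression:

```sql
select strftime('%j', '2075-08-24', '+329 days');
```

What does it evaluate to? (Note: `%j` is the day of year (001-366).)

200

First apply '+329 days': 2075-08-24 → 2076-07-18.
Day-of-year for 2076-07-18: days since 2076-01-01 inclusive = 200, zero-padded to 200.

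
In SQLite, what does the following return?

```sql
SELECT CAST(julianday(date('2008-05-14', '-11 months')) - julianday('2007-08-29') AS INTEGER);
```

-76

Adding -11 months to 2008-05-14 gives 2007-06-14.
16 days remain in June 2007 after the 14th (30 − 14).
July 2007: 31 days.
Then 29 days into August 2007.
Total: 16 + 31 + 29 = 76.
The subtraction is earlier − later, so the result is −76 → -76.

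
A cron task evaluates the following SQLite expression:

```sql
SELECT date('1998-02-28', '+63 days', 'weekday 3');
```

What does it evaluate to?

Applying '+63 days' to 1998-02-28: counting 63 days forward gives 1998-05-02.
`weekday 3` advances to the next Wednesday; 1998-05-02 is a Saturday, so it moves forward to 1998-05-06.

1998-05-06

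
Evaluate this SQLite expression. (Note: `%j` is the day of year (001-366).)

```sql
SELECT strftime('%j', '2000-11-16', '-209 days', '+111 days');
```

223

First apply '-209 days', '+111 days': 2000-11-16 → 2000-08-10.
Day-of-year for 2000-08-10: days since 2000-01-01 inclusive = 223, zero-padded to 223.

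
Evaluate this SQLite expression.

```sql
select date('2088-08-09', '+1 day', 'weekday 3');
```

Advancing 1 more day within August lands on 2088-08-10.
`weekday 3` advances to the next Wednesday; 2088-08-10 is a Tuesday, so it moves forward to 2088-08-11.

2088-08-11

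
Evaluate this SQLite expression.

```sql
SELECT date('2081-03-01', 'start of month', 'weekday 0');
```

`start of month` rewinds 2081-03-01 to 2081-03-01.
`weekday 0` advances to the next Sunday; 2081-03-01 is a Saturday, so it moves forward to 2081-03-02.

2081-03-02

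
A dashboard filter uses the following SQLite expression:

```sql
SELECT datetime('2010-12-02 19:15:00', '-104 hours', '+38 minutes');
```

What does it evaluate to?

2010-11-28 11:53:00

-104 hours from 2010-12-02 19:15:00 is 2010-11-28 11:15:00 (crosses midnight).
+38 minutes from 2010-11-28 11:15:00 is 2010-11-28 11:53:00.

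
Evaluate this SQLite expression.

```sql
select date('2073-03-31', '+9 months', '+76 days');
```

Adding +9 months to 2073-03-31 gives 2073-12-31.
Applying '+76 days' to 2073-12-31: counting 76 days forward gives 2074-03-17.

2074-03-17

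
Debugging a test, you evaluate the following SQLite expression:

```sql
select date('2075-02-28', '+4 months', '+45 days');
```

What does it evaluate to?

2075-08-12

Adding +4 months to 2075-02-28 gives 2075-06-28.
Applying '+45 days' to 2075-06-28: counting 45 days forward gives 2075-08-12.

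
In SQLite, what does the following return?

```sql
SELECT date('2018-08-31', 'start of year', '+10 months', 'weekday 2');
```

2018-11-06

`start of year` rewinds 2018-08-31 to 2018-01-01.
Adding +10 months to 2018-01-01 gives 2018-11-01.
`weekday 2` advances to the next Tuesday; 2018-11-01 is a Thursday, so it moves forward to 2018-11-06.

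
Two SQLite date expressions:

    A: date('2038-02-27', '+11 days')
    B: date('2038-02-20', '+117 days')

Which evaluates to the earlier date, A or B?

A

A = 2038-03-10.
B = 2038-06-17.
A is earlier.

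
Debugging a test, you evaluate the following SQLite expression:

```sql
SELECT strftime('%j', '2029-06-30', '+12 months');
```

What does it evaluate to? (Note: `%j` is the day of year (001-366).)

181

First apply '+12 months': 2029-06-30 → 2030-06-30.
Day-of-year for 2030-06-30: days since 2030-01-01 inclusive = 181, zero-padded to 181.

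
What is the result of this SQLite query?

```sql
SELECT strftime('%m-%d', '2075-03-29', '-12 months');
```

03-29

First apply '-12 months': 2075-03-29 → 2074-03-29.
`%m-%d` extracts the month-day: 03-29.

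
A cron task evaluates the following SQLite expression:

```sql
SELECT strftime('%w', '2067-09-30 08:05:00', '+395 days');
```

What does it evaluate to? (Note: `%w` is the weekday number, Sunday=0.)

First apply '+395 days': 2067-09-30 08:05:00 → 2068-10-29 08:05:00.
2068-10-29 is a Monday; with Sunday=0 that is 1.

1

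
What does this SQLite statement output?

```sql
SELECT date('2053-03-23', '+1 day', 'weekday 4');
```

Advancing 1 more day within March lands on 2053-03-24.
`weekday 4` advances to the next Thursday; 2053-03-24 is a Monday, so it moves forward to 2053-03-27.

2053-03-27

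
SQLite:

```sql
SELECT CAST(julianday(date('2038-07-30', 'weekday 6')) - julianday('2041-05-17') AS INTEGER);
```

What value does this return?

`weekday 6` advances to the next Saturday; 2038-07-30 is a Friday, so it moves forward to 2038-07-31.
0 days remain in July 2038 after the 31st (31 − 31).
Full months from August 2038 through April 2041 contribute their day counts.
Then 17 days into May 2041.
Total: 0 + 31 + 30 + 31 + 30 + 31 + 31 + 28 + 31 + 30 + 31 + 30 + 31 + 31 + 30 + 31 + 30 + 31 + 31 + 29 + 31 + 30 + 31 + 30 + 31 + 31 + 30 + 31 + 30 + 31 + 31 + 28 + 31 + 30 + 17 = 1021.
The subtraction is earlier − later, so the result is −1021 → -1021.

-1021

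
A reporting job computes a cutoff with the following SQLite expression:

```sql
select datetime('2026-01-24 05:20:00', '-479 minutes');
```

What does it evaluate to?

2026-01-23 21:21:00

479 minutes = 7h 59m; -479 minutes from 2026-01-24 05:20:00 is 2026-01-23 21:21:00 (crosses midnight).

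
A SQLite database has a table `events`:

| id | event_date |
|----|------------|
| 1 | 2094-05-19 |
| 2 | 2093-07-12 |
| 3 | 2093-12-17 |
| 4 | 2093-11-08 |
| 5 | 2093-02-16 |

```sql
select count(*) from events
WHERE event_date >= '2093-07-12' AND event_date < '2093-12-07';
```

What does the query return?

2

Rows in [2093-07-12, 2093-12-07): 2093-07-12, 2093-11-08 → 2 rows.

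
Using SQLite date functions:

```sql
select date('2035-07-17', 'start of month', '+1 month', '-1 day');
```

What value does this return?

2035-07-31

`start of month` rewinds 2035-07-17 to 2035-07-01.
Adding +1 month to 2035-07-01 gives 2035-08-01.
Going back 1 day from 2035-08-01 reaches 2035-07-31 (last day of July, 31 days).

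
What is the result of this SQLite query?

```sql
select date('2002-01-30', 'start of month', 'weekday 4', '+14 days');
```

`start of month` rewinds 2002-01-30 to 2002-01-01.
`weekday 4` advances to the next Thursday; 2002-01-01 is a Tuesday, so it moves forward to 2002-01-03.
Advancing 14 more days within January lands on 2002-01-17.

2002-01-17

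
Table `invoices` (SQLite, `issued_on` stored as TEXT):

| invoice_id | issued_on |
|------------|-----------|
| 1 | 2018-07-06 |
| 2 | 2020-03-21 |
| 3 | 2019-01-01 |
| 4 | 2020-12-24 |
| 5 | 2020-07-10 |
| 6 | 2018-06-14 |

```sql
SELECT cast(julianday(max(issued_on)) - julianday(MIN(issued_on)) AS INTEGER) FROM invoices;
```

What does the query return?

924

MIN = 2018-06-14, MAX = 2020-12-24.
16 days remain in June 2018 after the 14th (30 − 14).
Full months from July 2018 through November 2020 contribute their day counts.
Then 24 days into December 2020.
Total: 16 + 31 + 31 + 30 + 31 + 30 + 31 + 31 + 28 + 31 + 30 + 31 + 30 + 31 + 31 + 30 + 31 + 30 + 31 + 31 + 29 + 31 + 30 + 31 + 30 + 31 + 31 + 30 + 31 + 30 + 24 = 924.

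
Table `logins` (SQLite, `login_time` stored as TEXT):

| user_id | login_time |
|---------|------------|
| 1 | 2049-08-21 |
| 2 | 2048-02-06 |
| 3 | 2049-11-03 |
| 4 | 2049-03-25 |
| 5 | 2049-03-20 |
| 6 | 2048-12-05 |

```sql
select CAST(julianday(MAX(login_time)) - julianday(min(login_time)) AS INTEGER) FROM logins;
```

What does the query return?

636

MIN = 2048-02-06, MAX = 2049-11-03.
23 days remain in February 2048 after the 6th (29 − 6).
Full months from March 2048 through October 2049 contribute their day counts.
Then 3 days into November 2049.
Total: 23 + 31 + 30 + 31 + 30 + 31 + 31 + 30 + 31 + 30 + 31 + 31 + 28 + 31 + 30 + 31 + 30 + 31 + 31 + 30 + 31 + 3 = 636.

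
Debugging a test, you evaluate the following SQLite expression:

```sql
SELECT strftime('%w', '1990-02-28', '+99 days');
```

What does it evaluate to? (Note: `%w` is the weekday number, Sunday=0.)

First apply '+99 days': 1990-02-28 → 1990-06-07.
1990-06-07 is a Thursday; with Sunday=0 that is 4.

4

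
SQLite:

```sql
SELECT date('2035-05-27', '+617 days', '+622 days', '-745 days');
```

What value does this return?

2036-10-02

Applying '+617 days' to 2035-05-27: counting 617 days forward gives 2037-02-02.
Applying '+622 days' to 2037-02-02: counting 622 days forward gives 2038-10-17.
Applying '-745 days' to 2038-10-17: counting 745 days back gives 2036-10-02.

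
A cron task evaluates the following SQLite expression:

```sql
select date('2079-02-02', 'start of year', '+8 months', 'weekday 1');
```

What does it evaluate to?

2079-09-04

`start of year` rewinds 2079-02-02 to 2079-01-01.
Adding +8 months to 2079-01-01 gives 2079-09-01.
`weekday 1` advances to the next Monday; 2079-09-01 is a Friday, so it moves forward to 2079-09-04.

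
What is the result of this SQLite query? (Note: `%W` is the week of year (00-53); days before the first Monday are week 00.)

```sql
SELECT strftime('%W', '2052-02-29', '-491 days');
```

First apply '-491 days': 2052-02-29 → 2050-10-26.
2050-10-26 is a Wednesday. SQLite's %W counts Mondays since the year started; the result is 43.

43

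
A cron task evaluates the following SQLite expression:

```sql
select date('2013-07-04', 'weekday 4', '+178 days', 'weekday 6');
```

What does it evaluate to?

`weekday 4` advances to the next Thursday; 2013-07-04 is already a Thursday, so it stays at 2013-07-04.
Applying '+178 days' to 2013-07-04: counting 178 days forward gives 2013-12-29.
`weekday 6` advances to the next Saturday; 2013-12-29 is a Sunday, so it moves forward to 2014-01-04.

2014-01-04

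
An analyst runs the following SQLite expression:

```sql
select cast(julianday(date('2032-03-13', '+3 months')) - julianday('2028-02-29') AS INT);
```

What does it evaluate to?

1566

Adding +3 months to 2032-03-13 gives 2032-06-13.
0 days remain in February 2028 after the 29th (29 − 29).
Full months from March 2028 through May 2032 contribute their day counts.
Then 13 days into June 2032.
Total: 0 + 31 + 30 + 31 + 30 + 31 + 31 + 30 + 31 + 30 + 31 + 31 + 28 + 31 + 30 + 31 + 30 + 31 + 31 + 30 + 31 + 30 + 31 + 31 + 28 + 31 + 30 + 31 + 30 + 31 + 31 + 30 + 31 + 30 + 31 + 31 + 28 + 31 + 30 + 31 + 30 + 31 + 31 + 30 + 31 + 30 + 31 + 31 + 29 + 31 + 30 + 31 + 13 = 1566.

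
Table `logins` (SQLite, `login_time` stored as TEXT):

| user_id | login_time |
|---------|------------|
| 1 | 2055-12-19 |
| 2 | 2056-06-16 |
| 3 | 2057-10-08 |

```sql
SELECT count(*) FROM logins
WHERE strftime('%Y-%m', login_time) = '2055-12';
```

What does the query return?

1

Rows with year-month 2055-12: 2055-12-19 → 1.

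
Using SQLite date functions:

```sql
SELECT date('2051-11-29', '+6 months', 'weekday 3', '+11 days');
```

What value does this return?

Adding +6 months to 2051-11-29 gives 2052-05-29.
`weekday 3` advances to the next Wednesday; 2052-05-29 is already a Wednesday, so it stays at 2052-05-29.
May 2052 has 31 days; 2 remain after the 29th, so 3 days reach 2052-06-01.
Advancing 8 more days within June lands on 2052-06-09.

2052-06-09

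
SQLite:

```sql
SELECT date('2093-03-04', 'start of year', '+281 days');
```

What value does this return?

2093-10-09

`start of year` rewinds 2093-03-04 to 2093-01-01.
Applying '+281 days' to 2093-01-01: counting 281 days forward gives 2093-10-09.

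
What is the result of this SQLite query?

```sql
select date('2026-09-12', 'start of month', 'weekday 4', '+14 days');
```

2026-09-17

`start of month` rewinds 2026-09-12 to 2026-09-01.
`weekday 4` advances to the next Thursday; 2026-09-01 is a Tuesday, so it moves forward to 2026-09-03.
Advancing 14 more days within September lands on 2026-09-17.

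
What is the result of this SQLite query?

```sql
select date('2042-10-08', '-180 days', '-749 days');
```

2040-03-23

Applying '-180 days' to 2042-10-08: counting 180 days back gives 2042-04-11.
Applying '-749 days' to 2042-04-11: counting 749 days back gives 2040-03-23.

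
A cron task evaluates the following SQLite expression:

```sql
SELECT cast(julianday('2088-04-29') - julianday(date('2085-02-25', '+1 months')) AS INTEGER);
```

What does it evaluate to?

1131

Adding +1 month to 2085-02-25 gives 2085-03-25.
6 days remain in March 2085 after the 25th (31 − 25).
Full months from April 2085 through March 2088 contribute their day counts.
Then 29 days into April 2088.
Total: 6 + 30 + 31 + 30 + 31 + 31 + 30 + 31 + 30 + 31 + 31 + 28 + 31 + 30 + 31 + 30 + 31 + 31 + 30 + 31 + 30 + 31 + 31 + 28 + 31 + 30 + 31 + 30 + 31 + 31 + 30 + 31 + 30 + 31 + 31 + 29 + 31 + 29 = 1131.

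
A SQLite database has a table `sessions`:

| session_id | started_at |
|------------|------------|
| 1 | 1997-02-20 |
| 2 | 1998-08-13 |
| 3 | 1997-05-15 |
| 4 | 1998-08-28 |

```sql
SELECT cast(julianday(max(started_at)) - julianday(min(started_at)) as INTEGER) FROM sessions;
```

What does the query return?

MIN = 1997-02-20, MAX = 1998-08-28.
8 days remain in February 1997 after the 20th (28 − 20).
Full months from March 1997 through July 1998 contribute their day counts.
Then 28 days into August 1998.
Total: 8 + 31 + 30 + 31 + 30 + 31 + 31 + 30 + 31 + 30 + 31 + 31 + 28 + 31 + 30 + 31 + 30 + 31 + 28 = 554.

554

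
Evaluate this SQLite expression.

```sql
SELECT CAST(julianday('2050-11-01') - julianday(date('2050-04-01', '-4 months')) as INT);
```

335

Adding -4 months to 2050-04-01 gives 2049-12-01.
30 days remain in December 2049 after the 1st (31 − 1).
Full months from January 2050 through October 2050 contribute their day counts.
Then 1 day into November 2050.
Total: 30 + 31 + 28 + 31 + 30 + 31 + 30 + 31 + 31 + 30 + 31 + 1 = 335.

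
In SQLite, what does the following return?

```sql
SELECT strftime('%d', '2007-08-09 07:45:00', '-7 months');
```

First apply '-7 months': 2007-08-09 07:45:00 → 2007-01-09 07:45:00.
`%d` extracts the 2-digit day of month: 09.

09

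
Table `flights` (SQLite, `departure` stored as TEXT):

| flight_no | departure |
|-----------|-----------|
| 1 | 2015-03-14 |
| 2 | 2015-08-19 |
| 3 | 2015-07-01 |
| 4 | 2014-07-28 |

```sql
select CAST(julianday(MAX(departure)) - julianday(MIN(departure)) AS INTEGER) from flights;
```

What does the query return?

387

MIN = 2014-07-28, MAX = 2015-08-19.
3 days remain in July 2014 after the 28th (31 − 28).
Full months from August 2014 through July 2015 contribute their day counts.
Then 19 days into August 2015.
Total: 3 + 31 + 30 + 31 + 30 + 31 + 31 + 28 + 31 + 30 + 31 + 30 + 31 + 19 = 387.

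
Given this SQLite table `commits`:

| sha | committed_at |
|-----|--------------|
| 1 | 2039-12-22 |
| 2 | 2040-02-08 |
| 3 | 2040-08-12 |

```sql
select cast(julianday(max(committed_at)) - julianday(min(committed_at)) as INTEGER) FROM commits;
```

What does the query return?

MIN = 2039-12-22, MAX = 2040-08-12.
9 days remain in December 2039 after the 22nd (31 − 22).
Full months from January 2040 through July 2040 contribute their day counts.
Then 12 days into August 2040.
Total: 9 + 31 + 29 + 31 + 30 + 31 + 30 + 31 + 12 = 234.

234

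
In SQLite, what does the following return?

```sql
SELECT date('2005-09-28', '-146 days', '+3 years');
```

2008-05-05

Applying '-146 days' to 2005-09-28: counting 146 days back gives 2005-05-05.
Adding +3 years to 2005-05-05 gives 2008-05-05.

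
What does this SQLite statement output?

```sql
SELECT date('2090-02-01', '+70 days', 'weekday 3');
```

Applying '+70 days' to 2090-02-01: counting 70 days forward gives 2090-04-12.
`weekday 3` advances to the next Wednesday; 2090-04-12 is already a Wednesday, so it stays at 2090-04-12.

2090-04-12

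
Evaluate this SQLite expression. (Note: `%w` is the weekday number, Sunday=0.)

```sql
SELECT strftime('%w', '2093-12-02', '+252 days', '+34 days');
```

First apply '+252 days', '+34 days': 2093-12-02 → 2094-09-14.
2094-09-14 is a Tuesday; with Sunday=0 that is 2.

2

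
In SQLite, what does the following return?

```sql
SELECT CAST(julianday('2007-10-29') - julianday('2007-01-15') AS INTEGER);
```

16 days remain in January 2007 after the 15th (31 − 15).
Full months from February 2007 through September 2007 contribute their day counts.
Then 29 days into October 2007.
Total: 16 + 28 + 31 + 30 + 31 + 30 + 31 + 31 + 30 + 29 = 287.

287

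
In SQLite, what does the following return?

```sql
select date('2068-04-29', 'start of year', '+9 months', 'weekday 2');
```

`start of year` rewinds 2068-04-29 to 2068-01-01.
Adding +9 months to 2068-01-01 gives 2068-10-01.
`weekday 2` advances to the next Tuesday; 2068-10-01 is a Monday, so it moves forward to 2068-10-02.

2068-10-02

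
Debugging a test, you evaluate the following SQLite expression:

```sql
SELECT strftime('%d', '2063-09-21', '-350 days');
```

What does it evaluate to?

First apply '-350 days': 2063-09-21 → 2062-10-06.
`%d` extracts the 2-digit day of month: 06.

06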